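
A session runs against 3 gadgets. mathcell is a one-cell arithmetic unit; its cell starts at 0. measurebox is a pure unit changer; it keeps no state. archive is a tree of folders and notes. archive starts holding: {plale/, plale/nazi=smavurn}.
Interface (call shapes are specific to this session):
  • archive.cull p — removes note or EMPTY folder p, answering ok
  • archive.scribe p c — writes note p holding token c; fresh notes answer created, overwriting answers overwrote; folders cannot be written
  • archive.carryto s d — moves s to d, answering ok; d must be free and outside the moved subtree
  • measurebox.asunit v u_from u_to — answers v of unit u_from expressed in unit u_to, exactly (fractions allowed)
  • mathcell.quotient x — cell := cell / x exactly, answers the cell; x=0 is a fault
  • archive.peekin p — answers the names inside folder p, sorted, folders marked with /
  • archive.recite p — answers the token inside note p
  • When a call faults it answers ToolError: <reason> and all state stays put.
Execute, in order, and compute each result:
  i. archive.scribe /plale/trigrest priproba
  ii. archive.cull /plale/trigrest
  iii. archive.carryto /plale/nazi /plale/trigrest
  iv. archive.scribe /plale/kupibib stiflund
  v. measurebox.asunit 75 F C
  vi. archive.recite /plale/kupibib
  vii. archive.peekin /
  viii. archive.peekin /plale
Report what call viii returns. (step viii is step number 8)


Then archive.scribe(p='/plale/trigrest', c='priproba'): created.
I call archive.cull(p='/plale/trigrest'): ok.
I run archive.carryto(s='/plale/nazi', d='/plale/trigrest'), and get ok.
Using archive.scribe(p='/plale/kupibib', c='stiflund'), giving created.
Next I call measurebox.asunit(v='75', u_from='F', u_to='C'), yielding 215/9.
Now I run archive.recite(p='/plale/kupibib'): stiflund.
Next I call archive.peekin(p='/'), yielding [plale/].
I invoke archive.peekin(p='/plale'), which returns [kupibib, trigrest].

Answer: [kupibib, trigrest]


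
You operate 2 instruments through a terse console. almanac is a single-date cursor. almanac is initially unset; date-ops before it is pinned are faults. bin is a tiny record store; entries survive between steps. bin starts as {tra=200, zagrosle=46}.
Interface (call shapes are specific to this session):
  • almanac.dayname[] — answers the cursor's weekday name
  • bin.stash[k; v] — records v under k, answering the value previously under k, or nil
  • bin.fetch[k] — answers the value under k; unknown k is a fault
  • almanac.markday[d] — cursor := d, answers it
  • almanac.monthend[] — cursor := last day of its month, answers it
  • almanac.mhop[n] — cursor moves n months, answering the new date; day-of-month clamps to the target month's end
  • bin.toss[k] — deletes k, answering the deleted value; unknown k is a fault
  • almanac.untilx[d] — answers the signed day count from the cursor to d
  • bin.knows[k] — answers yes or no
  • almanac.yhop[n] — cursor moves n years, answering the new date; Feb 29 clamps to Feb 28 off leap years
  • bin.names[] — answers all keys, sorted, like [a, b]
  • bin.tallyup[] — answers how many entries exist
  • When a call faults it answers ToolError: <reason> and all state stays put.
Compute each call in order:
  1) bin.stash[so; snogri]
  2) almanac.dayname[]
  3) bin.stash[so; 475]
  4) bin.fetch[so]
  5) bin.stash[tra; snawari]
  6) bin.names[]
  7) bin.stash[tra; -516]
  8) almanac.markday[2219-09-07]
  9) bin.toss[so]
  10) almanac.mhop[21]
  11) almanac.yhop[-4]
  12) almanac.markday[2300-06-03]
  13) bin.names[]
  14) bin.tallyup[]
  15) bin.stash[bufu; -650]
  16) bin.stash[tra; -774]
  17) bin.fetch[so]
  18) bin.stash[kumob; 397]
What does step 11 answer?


Answer: 2217-06-07

Derivation:
CALL bin.stash[so; snogri]
RET  nil
CALL almanac.dayname[]
RET  ToolError: no date set
CALL bin.stash[so; 475]
RET  snogri
CALL bin.fetch[so]
RET  475
CALL bin.stash[tra; snawari]
RET  200
CALL bin.names[]
RET  [so, tra, zagrosle]
CALL bin.stash[tra; -516]
RET  snawari
CALL almanac.markday[2219-09-07]
RET  2219-09-07
CALL bin.toss[so]
RET  475
CALL almanac.mhop[21]
RET  2221-06-07
CALL almanac.yhop[-4]
RET  2217-06-07
CALL almanac.markday[2300-06-03]
RET  2300-06-03
CALL bin.names[]
RET  [tra, zagrosle]
CALL bin.tallyup[]
RET  2
CALL bin.stash[bufu; -650]
RET  nil
CALL bin.stash[tra; -774]
RET  -516
CALL bin.fetch[so]
RET  ToolError: no such key so
CALL bin.stash[kumob; 397]
RET  nil


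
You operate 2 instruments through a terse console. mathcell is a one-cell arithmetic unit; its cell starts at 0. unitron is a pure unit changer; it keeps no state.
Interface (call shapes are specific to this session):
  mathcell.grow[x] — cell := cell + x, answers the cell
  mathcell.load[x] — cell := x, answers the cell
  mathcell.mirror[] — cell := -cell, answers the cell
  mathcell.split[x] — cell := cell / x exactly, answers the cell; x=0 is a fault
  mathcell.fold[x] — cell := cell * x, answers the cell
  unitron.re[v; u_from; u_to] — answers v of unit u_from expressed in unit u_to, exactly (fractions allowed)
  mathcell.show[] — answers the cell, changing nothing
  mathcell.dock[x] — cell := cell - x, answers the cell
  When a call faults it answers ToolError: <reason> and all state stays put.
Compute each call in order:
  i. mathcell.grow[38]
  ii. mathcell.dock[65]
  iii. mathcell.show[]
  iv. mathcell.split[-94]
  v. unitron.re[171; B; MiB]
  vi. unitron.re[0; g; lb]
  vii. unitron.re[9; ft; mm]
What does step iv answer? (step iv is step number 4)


Answer: 27/94

Derivation:
% grow(x='38') == 38
% dock(x='65') == -27
% show() == -27
% split(x='-94') == 27/94
% re(v='171', u_from='B', u_to='MiB') == 171/1048576
% re(v='0', u_from='g', u_to='lb') == 0
% re(v='9', u_from='ft', u_to='mm') == 13716/5


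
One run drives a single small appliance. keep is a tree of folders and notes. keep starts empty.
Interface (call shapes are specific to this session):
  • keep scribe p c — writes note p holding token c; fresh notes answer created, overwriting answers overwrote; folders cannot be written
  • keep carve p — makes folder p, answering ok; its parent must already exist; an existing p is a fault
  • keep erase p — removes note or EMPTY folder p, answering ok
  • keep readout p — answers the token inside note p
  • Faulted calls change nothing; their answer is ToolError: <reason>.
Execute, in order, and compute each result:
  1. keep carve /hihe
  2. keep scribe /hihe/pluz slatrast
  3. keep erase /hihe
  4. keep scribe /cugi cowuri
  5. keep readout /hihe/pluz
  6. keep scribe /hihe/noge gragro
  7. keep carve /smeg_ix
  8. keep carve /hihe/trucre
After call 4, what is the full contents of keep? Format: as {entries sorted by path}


I call keep carve passing /hihe, and see ok.
I call keep scribe passing /hihe/pluz, slatrast, — result: created.
Using keep erase passing /hihe: ToolError: not empty.
Using keep scribe passing /cugi, cowuri, and see created.
I call keep readout passing /hihe/pluz, and get slatrast.
Invoking keep scribe passing /hihe/noge, gragro: created.
I run keep carve passing /smeg_ix, and see ok.
I invoke keep carve passing /hihe/trucre, and see ok.

Answer: {cugi=cowuri, hihe/, hihe/pluz=slatrast}


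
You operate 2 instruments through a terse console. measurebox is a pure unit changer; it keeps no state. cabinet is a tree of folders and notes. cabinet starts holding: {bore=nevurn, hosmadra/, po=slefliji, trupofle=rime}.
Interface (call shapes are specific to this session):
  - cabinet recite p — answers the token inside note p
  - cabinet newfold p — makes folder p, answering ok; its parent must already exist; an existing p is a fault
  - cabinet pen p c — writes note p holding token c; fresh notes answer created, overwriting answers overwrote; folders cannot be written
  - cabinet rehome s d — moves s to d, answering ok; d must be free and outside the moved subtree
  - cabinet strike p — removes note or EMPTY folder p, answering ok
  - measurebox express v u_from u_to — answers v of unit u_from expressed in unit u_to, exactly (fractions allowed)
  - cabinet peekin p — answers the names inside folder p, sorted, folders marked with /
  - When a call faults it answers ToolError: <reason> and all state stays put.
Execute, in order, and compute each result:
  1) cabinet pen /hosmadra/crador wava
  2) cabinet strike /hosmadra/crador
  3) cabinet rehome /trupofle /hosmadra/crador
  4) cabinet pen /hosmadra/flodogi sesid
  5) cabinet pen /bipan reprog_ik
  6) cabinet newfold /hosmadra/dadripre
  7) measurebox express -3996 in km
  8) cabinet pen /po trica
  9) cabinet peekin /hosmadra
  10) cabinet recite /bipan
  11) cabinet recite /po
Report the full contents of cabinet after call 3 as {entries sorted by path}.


$ cabinet pen p→/hosmadra/crador c→wava
  created
$ cabinet strike p→/hosmadra/crador
  ok
$ cabinet rehome s→/trupofle d→/hosmadra/crador
  ok
$ cabinet pen p→/hosmadra/flodogi c→sesid
  created
$ cabinet pen p→/bipan c→reprog_ik
  created
$ cabinet newfold p→/hosmadra/dadripre
  ok
$ measurebox express v→-3996 u_from→in u_to→km
  -126873/1250000
$ cabinet pen p→/po c→trica
  overwrote
$ cabinet peekin p→/hosmadra
  [crador, dadripre/, flodogi]
$ cabinet recite p→/bipan
  reprog_ik
$ cabinet recite p→/po
  trica

Answer: {bore=nevurn, hosmadra/, hosmadra/crador=rime, po=slefliji}


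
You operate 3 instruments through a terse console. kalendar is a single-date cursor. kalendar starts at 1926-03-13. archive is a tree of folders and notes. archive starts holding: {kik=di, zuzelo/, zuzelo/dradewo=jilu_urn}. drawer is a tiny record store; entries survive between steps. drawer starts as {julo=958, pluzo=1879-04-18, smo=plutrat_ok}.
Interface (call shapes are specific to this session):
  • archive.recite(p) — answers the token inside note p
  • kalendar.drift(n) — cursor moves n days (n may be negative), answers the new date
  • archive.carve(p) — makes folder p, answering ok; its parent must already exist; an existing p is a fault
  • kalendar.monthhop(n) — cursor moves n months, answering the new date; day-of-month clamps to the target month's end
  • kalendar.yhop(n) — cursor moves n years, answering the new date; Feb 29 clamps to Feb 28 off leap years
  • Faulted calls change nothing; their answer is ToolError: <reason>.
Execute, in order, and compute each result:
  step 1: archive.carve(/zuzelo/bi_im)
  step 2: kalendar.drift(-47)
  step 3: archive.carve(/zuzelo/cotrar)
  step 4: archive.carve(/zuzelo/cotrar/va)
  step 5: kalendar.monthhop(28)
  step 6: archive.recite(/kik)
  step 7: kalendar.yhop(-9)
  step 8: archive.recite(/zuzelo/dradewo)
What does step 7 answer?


Answer: 1919-05-25

Derivation:
% carve p: /zuzelo/bi_im
[out] ok
% drift n: -47
[out] 1926-01-25
% carve p: /zuzelo/cotrar
[out] ok
% carve p: /zuzelo/cotrar/va
[out] ok
% monthhop n: 28
[out] 1928-05-25
% recite p: /kik
[out] di
% yhop n: -9
[out] 1919-05-25
% recite p: /zuzelo/dradewo
[out] jilu_urn


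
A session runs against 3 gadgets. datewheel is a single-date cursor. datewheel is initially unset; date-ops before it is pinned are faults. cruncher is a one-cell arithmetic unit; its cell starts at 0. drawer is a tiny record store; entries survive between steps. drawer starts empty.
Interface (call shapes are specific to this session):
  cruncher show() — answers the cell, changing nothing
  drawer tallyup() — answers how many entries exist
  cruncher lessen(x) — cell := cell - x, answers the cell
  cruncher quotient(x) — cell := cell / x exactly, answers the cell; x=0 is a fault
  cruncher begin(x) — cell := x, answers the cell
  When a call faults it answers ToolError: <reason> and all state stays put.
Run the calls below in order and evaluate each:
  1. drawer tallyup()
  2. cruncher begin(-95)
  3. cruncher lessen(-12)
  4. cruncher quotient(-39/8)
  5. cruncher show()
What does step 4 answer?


·→ drawer tallyup()
·← 0
·→ cruncher begin(-95)
·← -95
·→ cruncher lessen(-12)
·← -83
·→ cruncher quotient(-39/8)
·← 664/39
·→ cruncher show()
·← 664/39

Answer: 664/39


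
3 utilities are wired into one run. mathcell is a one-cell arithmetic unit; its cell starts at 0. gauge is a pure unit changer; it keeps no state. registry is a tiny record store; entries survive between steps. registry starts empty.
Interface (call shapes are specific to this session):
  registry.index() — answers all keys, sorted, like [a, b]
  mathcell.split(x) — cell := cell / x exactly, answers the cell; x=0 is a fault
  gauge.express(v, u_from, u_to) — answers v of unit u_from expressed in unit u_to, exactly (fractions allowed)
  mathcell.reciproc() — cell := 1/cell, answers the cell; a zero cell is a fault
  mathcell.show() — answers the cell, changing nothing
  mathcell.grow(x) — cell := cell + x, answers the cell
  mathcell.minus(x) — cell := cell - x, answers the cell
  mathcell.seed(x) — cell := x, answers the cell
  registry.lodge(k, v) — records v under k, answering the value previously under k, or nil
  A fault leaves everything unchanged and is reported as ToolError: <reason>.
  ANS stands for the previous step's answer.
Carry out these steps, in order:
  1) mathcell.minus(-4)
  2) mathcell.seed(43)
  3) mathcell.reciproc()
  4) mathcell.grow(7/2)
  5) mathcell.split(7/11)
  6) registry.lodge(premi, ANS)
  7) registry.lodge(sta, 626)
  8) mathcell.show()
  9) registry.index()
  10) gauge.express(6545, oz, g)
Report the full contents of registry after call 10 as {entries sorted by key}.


I call mathcell.minus passing x=-4, which returns 4.
Now I run mathcell.seed passing x=43, yielding 43.
I use mathcell.reciproc, giving 1/43.
Now I run mathcell.grow passing x=7/2, yielding 303/86.
I use mathcell.split passing x=7/11, and see 3333/602.
I use registry.lodge passing k=premi, v=ANS, → nil.
Then registry.lodge passing k=sta, v=626, and observe nil.
I run mathcell.show, yielding 3333/602.
Using registry.index, giving [premi, sta].
Using gauge.express passing v=6545, u_from=oz, u_to=g, and observe 59375241233/320000.

Answer: {premi=3333/602, sta=626}


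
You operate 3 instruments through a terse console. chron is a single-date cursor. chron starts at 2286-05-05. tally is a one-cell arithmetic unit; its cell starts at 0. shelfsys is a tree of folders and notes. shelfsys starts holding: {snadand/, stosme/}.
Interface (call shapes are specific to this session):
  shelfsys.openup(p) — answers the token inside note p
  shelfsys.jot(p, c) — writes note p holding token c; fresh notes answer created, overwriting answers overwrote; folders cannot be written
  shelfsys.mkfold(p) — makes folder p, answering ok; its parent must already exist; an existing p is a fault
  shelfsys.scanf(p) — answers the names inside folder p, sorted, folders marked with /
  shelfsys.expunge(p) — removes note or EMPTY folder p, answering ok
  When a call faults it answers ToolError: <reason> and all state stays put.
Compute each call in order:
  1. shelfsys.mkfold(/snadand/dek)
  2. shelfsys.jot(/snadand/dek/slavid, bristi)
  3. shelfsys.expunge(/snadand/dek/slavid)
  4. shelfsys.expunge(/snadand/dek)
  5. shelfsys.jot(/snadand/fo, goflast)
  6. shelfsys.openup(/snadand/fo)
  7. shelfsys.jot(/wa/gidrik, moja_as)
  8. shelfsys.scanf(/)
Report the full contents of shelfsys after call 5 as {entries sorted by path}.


I call mkfold with p→/snadand/dek, and observe ok.
I invoke jot with p→/snadand/dek/slavid, c→bristi, which returns created.
Calling expunge with p→/snadand/dek/slavid, yielding ok.
Invoking expunge with p→/snadand/dek, yielding ok.
I call jot with p→/snadand/fo, c→goflast: created.
Calling openup with p→/snadand/fo, and see goflast.
Then jot with p→/wa/gidrik, c→moja_as: ToolError: no parent.
Next I call scanf with p→/, and get [snadand/, stosme/].

Answer: {snadand/, snadand/fo=goflast, stosme/}


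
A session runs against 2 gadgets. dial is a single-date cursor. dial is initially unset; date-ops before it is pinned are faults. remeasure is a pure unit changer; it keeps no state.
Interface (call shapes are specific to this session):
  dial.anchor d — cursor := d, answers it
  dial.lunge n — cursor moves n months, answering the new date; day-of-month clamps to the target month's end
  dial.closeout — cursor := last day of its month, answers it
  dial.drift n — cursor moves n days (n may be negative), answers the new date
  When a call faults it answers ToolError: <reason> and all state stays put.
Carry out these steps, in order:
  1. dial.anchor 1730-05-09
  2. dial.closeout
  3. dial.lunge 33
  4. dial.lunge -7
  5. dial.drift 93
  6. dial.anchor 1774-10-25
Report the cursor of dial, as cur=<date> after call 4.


Calling dial.anchor on d=1730-05-09, → 1730-05-09.
I run dial.closeout(): 1730-05-31.
Then dial.lunge on n=33, — result: 1733-02-28.
I try dial.lunge on n=-7, and get 1732-07-28.
Now I run dial.drift on n=93, and see 1732-10-29.
I try dial.anchor on d=1774-10-25, giving 1774-10-25.

Answer: cur=1732-07-28


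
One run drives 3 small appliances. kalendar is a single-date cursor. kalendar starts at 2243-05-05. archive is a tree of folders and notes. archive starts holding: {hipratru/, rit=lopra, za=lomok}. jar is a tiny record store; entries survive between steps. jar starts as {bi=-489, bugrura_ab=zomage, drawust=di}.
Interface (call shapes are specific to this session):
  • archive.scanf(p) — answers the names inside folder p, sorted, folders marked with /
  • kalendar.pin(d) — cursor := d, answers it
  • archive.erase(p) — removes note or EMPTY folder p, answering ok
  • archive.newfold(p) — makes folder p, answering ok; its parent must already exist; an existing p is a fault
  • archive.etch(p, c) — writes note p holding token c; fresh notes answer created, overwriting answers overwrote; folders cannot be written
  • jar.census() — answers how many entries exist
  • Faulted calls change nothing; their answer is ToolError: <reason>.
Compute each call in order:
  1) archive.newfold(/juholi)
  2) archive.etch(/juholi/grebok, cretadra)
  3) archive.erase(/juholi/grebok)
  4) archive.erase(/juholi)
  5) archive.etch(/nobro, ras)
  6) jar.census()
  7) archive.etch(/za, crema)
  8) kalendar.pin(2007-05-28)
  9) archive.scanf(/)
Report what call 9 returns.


% newfold(p='/juholi') -> ok
% etch(p='/juholi/grebok', c='cretadra') -> created
% erase(p='/juholi/grebok') -> ok
% erase(p='/juholi') -> ok
% etch(p='/nobro', c='ras') -> created
% census() -> 3
% etch(p='/za', c='crema') -> overwrote
% pin(d='2007-05-28') -> 2007-05-28
% scanf(p='/') -> [hipratru/, nobro, rit, za]

Answer: [hipratru/, nobro, rit, za]


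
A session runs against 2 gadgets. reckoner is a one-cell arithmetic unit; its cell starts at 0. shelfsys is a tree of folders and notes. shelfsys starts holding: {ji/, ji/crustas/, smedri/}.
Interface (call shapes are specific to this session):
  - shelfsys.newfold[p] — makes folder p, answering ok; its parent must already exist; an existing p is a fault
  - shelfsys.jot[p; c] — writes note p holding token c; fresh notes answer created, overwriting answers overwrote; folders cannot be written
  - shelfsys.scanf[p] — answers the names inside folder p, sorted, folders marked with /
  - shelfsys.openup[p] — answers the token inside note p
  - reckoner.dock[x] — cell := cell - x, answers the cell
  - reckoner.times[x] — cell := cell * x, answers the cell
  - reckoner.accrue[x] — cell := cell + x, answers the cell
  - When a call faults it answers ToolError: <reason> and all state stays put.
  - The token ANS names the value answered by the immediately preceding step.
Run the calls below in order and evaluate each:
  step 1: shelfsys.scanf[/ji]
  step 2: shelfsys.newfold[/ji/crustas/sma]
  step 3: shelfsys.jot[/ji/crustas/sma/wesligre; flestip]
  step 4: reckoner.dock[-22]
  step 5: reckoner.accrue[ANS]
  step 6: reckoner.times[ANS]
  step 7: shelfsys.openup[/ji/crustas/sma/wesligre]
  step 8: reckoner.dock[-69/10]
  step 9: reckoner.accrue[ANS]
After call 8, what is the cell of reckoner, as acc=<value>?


Answer: acc=19429/10

Derivation:
I use scanf passing p='/ji', giving [crustas/].
I call newfold passing p='/ji/crustas/sma', — result: ok.
I invoke jot passing p='/ji/crustas/sma/wesligre', c='flestip', giving created.
Calling dock passing x='-22', yielding 22.
I try accrue passing x='ANS', and observe 44.
Now I run times passing x='ANS', → 1936.
Next I call openup passing p='/ji/crustas/sma/wesligre': flestip.
I try dock passing x='-69/10', which returns 19429/10.
Next I call accrue passing x='ANS', and observe 19429/5.


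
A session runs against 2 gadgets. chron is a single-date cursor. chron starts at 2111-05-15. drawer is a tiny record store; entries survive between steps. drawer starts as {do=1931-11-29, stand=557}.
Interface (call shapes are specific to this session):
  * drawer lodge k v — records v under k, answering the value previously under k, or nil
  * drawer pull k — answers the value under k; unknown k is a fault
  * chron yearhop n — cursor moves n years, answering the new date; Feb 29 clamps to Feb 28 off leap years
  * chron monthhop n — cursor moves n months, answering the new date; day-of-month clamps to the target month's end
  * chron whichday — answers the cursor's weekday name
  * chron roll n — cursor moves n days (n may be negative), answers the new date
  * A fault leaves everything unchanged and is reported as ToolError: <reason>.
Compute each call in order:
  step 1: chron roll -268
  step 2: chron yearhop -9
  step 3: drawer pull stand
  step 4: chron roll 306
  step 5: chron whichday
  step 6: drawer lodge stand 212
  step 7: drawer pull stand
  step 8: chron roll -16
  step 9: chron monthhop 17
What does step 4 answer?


Answer: 2102-06-22

Derivation:
-- 1. chron roll(n=-268) : 2110-08-20
-- 2. chron yearhop(n=-9) : 2101-08-20
-- 3. drawer pull(k=stand) : 557
-- 4. chron roll(n=306) : 2102-06-22
-- 5. chron whichday() : Thursday
-- 6. drawer lodge(k=stand, v=212) : 557
-- 7. drawer pull(k=stand) : 212
-- 8. chron roll(n=-16) : 2102-06-06
-- 9. chron monthhop(n=17) : 2103-11-06


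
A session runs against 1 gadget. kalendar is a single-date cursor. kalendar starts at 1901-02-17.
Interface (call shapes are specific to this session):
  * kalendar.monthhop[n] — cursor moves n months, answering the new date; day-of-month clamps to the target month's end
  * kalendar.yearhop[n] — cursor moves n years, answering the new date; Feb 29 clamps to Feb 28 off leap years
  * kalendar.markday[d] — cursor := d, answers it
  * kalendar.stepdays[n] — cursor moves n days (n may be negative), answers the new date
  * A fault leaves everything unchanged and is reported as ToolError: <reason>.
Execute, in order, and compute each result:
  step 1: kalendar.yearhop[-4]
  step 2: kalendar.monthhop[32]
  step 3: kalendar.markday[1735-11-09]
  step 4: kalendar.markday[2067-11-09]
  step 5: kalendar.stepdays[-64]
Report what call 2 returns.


==> kalendar.yearhop(n: -4)
<== 1897-02-17
==> kalendar.monthhop(n: 32)
<== 1899-10-17
==> kalendar.markday(d: 1735-11-09)
<== 1735-11-09
==> kalendar.markday(d: 2067-11-09)
<== 2067-11-09
==> kalendar.stepdays(n: -64)
<== 2067-09-06

Answer: 1899-10-17


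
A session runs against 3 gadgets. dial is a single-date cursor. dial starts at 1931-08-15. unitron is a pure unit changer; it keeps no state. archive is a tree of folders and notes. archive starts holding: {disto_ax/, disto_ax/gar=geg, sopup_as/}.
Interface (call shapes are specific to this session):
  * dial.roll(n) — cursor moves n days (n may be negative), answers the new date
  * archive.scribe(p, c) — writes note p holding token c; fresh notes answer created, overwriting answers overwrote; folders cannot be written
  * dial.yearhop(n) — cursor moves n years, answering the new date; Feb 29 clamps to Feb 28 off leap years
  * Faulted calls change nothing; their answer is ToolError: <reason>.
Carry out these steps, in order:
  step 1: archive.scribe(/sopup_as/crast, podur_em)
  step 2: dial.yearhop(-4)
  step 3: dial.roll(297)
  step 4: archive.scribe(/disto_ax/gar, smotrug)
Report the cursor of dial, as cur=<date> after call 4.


CALL scribe[/sopup_as/crast; podur_em]
RET  created
CALL yearhop[-4]
RET  1927-08-15
CALL roll[297]
RET  1928-06-07
CALL scribe[/disto_ax/gar; smotrug]
RET  overwrote

Answer: cur=1928-06-07


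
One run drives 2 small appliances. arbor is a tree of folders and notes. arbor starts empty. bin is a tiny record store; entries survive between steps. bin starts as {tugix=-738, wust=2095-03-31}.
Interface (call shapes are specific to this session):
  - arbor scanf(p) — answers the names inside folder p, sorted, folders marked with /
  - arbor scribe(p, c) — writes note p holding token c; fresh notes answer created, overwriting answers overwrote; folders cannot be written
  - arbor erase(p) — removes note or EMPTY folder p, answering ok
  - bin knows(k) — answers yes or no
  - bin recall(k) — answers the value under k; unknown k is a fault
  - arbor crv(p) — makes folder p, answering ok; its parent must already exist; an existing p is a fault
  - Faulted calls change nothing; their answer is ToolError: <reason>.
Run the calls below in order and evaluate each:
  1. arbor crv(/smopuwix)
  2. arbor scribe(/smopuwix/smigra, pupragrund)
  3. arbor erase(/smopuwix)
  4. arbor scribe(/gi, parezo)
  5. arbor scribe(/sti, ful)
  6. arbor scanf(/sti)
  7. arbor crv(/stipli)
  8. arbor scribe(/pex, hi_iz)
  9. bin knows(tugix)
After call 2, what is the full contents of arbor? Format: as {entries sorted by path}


Answer: {smopuwix/, smopuwix/smigra=pupragrund}

Derivation:
==> arbor crv(p=/smopuwix)
<== ok
==> arbor scribe(p=/smopuwix/smigra, c=pupragrund)
<== created
==> arbor erase(p=/smopuwix)
<== ToolError: not empty
==> arbor scribe(p=/gi, c=parezo)
<== created
==> arbor scribe(p=/sti, c=ful)
<== created
==> arbor scanf(p=/sti)
<== ToolError: not a directory
==> arbor crv(p=/stipli)
<== ok
==> arbor scribe(p=/pex, c=hi_iz)
<== created
==> bin knows(k=tugix)
<== yes


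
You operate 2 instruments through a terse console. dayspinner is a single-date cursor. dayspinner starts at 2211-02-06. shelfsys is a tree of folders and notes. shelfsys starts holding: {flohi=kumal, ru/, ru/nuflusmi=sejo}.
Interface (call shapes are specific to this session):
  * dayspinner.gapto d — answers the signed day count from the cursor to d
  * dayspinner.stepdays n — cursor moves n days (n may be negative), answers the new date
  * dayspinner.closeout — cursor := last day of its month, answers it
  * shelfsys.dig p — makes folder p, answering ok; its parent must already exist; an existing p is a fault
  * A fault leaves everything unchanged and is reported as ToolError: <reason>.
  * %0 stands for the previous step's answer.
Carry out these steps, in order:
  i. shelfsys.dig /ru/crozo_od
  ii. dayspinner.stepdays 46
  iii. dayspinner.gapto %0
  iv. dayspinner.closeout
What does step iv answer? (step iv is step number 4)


Answer: 2211-03-31

Derivation:
Then shelfsys.dig(p='/ru/crozo_od'), and get ok.
Then dayspinner.stepdays(n='46'), and get 2211-03-24.
Next I call dayspinner.gapto(d='%0'), — result: 0.
I run dayspinner.closeout(), and observe 2211-03-31.


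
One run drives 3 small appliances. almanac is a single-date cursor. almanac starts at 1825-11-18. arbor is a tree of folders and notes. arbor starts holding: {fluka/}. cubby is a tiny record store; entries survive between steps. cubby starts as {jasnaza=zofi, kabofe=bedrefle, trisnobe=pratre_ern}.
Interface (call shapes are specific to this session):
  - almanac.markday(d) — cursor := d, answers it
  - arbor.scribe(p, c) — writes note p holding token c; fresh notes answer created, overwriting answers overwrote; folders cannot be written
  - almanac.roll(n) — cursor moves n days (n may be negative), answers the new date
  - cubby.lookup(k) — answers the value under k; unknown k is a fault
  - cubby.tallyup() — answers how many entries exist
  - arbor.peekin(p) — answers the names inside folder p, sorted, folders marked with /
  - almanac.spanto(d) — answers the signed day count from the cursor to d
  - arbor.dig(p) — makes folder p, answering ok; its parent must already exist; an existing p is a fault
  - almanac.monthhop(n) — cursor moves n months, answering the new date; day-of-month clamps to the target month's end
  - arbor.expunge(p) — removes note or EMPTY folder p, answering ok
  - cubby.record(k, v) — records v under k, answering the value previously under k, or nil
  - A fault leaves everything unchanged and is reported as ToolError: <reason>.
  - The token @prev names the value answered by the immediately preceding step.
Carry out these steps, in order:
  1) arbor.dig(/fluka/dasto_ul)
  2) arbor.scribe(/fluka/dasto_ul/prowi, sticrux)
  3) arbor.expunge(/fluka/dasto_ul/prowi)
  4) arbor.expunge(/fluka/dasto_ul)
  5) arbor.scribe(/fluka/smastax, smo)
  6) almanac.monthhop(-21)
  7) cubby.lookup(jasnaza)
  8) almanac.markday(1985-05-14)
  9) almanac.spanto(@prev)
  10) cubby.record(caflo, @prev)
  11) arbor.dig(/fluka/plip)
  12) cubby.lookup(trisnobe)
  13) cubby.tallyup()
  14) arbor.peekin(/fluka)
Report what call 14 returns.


;; dig(p→/fluka/dasto_ul) ~> ok
;; scribe(p→/fluka/dasto_ul/prowi, c→sticrux) ~> created
;; expunge(p→/fluka/dasto_ul/prowi) ~> ok
;; expunge(p→/fluka/dasto_ul) ~> ok
;; scribe(p→/fluka/smastax, c→smo) ~> created
;; monthhop(n→-21) ~> 1824-02-18
;; lookup(k→jasnaza) ~> zofi
;; markday(d→1985-05-14) ~> 1985-05-14
;; spanto(d→@prev) ~> 0
;; record(k→caflo, v→@prev) ~> nil
;; dig(p→/fluka/plip) ~> ok
;; lookup(k→trisnobe) ~> pratre_ern
;; tallyup() ~> 4
;; peekin(p→/fluka) ~> [plip/, smastax]

Answer: [plip/, smastax]


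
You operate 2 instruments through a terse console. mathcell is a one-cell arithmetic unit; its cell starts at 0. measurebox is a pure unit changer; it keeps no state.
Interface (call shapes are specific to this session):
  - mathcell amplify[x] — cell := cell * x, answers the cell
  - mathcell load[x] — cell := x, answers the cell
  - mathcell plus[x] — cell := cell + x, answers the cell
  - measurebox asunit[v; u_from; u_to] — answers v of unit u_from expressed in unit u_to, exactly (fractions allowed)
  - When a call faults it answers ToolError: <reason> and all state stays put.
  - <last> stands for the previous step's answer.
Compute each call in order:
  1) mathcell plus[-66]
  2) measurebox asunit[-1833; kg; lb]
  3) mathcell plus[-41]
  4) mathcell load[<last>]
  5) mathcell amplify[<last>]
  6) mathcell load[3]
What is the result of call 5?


CALL mathcell plus[x→-66]
RET  -66
CALL measurebox asunit[v→-1833; u_from→kg; u_to→lb]
RET  -183300000000/45359237
CALL mathcell plus[x→-41]
RET  -107
CALL mathcell load[x→<last>]
RET  -107
CALL mathcell amplify[x→<last>]
RET  11449
CALL mathcell load[x→3]
RET  3

Answer: 11449


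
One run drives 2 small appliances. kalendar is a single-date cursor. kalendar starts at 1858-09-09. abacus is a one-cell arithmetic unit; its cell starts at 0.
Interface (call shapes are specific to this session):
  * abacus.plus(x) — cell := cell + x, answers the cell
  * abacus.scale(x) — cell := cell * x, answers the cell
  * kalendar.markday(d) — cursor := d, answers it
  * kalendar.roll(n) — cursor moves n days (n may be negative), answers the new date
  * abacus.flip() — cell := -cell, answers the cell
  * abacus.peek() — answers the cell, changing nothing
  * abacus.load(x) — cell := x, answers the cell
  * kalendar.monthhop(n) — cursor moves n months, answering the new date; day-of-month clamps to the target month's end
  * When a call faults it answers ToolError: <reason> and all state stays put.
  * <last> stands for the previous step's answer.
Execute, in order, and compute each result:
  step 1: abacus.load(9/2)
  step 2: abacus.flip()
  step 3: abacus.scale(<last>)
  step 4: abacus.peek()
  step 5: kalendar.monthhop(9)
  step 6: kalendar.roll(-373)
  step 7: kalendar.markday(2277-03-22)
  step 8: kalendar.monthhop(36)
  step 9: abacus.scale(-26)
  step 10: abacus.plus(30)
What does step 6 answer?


Answer: 1858-06-01

Derivation:
==> load(x: 9/2)
<== 9/2
==> flip()
<== -9/2
==> scale(x: <last>)
<== 81/4
==> peek()
<== 81/4
==> monthhop(n: 9)
<== 1859-06-09
==> roll(n: -373)
<== 1858-06-01
==> markday(d: 2277-03-22)
<== 2277-03-22
==> monthhop(n: 36)
<== 2280-03-22
==> scale(x: -26)
<== -1053/2
==> plus(x: 30)
<== -993/2


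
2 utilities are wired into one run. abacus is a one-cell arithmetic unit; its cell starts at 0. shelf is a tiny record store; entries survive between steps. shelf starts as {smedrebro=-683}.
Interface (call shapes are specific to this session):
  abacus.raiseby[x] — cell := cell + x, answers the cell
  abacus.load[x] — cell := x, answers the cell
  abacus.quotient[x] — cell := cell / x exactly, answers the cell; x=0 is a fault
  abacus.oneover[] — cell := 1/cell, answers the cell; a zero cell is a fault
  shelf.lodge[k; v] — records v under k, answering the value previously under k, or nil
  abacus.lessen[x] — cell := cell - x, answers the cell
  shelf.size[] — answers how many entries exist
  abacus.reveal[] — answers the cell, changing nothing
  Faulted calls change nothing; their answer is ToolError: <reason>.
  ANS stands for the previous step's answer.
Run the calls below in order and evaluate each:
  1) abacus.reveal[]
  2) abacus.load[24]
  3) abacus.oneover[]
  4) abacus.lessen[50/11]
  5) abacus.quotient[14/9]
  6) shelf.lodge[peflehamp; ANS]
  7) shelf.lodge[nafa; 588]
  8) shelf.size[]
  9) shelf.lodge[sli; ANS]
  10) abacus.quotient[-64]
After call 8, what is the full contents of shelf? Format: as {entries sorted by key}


Answer: {nafa=588, peflehamp=-3567/1232, smedrebro=-683}

Derivation:
Next I call abacus.reveal, yielding 0.
Next I call abacus.load with x: 24, and get 24.
I use abacus.oneover(), giving 1/24.
I run abacus.lessen with x: 50/11, and observe -1189/264.
I try abacus.quotient with x: 14/9, and observe -3567/1232.
Calling shelf.lodge with k: peflehamp, v: ANS, which returns nil.
I try shelf.lodge with k: nafa, v: 588, and get nil.
Using shelf.size(), giving 3.
I call shelf.lodge with k: sli, v: ANS: nil.
Next I call abacus.quotient with x: -64, and see 3567/78848.


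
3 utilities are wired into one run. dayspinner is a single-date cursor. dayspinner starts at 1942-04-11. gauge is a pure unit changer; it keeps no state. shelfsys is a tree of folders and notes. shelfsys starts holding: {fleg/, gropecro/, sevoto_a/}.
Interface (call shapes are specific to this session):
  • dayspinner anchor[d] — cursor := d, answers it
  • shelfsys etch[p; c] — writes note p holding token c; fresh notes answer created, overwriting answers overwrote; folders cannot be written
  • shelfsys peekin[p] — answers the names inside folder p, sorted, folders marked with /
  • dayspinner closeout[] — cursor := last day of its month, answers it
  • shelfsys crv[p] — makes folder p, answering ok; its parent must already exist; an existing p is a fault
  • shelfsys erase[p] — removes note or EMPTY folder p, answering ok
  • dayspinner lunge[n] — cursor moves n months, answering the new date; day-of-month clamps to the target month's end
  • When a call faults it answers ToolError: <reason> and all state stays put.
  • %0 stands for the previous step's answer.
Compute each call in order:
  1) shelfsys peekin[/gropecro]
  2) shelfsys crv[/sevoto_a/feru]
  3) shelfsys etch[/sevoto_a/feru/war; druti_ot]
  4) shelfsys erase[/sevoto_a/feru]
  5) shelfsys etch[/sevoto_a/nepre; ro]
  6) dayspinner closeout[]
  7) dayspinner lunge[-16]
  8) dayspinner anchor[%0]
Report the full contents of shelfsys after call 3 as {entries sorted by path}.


Answer: {fleg/, gropecro/, sevoto_a/, sevoto_a/feru/, sevoto_a/feru/war=druti_ot}

Derivation:
==> shelfsys peekin(p='/gropecro')
<== []
==> shelfsys crv(p='/sevoto_a/feru')
<== ok
==> shelfsys etch(p='/sevoto_a/feru/war', c='druti_ot')
<== created
==> shelfsys erase(p='/sevoto_a/feru')
<== ToolError: not empty
==> shelfsys etch(p='/sevoto_a/nepre', c='ro')
<== created
==> dayspinner closeout()
<== 1942-04-30
==> dayspinner lunge(n='-16')
<== 1940-12-30
==> dayspinner anchor(d='%0')
<== 1940-12-30


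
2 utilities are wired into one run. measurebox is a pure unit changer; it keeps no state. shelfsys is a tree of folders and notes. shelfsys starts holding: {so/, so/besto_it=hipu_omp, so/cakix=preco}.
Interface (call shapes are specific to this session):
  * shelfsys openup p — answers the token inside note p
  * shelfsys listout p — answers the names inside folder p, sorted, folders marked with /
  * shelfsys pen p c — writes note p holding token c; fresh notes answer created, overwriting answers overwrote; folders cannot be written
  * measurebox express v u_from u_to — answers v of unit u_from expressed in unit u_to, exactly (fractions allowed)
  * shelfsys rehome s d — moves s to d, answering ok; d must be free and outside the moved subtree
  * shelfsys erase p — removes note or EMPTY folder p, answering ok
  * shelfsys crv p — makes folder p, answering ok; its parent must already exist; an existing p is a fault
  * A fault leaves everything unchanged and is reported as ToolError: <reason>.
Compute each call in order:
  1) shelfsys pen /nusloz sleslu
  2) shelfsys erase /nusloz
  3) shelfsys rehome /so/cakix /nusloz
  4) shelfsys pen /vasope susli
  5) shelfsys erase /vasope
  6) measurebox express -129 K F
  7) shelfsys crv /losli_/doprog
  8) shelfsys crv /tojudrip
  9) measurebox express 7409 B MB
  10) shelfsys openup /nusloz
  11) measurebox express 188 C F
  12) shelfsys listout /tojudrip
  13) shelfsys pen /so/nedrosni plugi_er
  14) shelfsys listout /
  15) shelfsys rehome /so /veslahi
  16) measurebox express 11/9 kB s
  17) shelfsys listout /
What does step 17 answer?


Answer: [nusloz, tojudrip/, veslahi/]

Derivation:
;; shelfsys pen(p='/nusloz', c='sleslu') -> created
;; shelfsys erase(p='/nusloz') -> ok
;; shelfsys rehome(s='/so/cakix', d='/nusloz') -> ok
;; shelfsys pen(p='/vasope', c='susli') -> created
;; shelfsys erase(p='/vasope') -> ok
;; measurebox express(v='-129', u_from='K', u_to='F') -> -69187/100
;; shelfsys crv(p='/losli_/doprog') -> ToolError: no parent
;; shelfsys crv(p='/tojudrip') -> ok
;; measurebox express(v='7409', u_from='B', u_to='MB') -> 7409/1000000
;; shelfsys openup(p='/nusloz') -> preco
;; measurebox express(v='188', u_from='C', u_to='F') -> 1852/5
;; shelfsys listout(p='/tojudrip') -> []
;; shelfsys pen(p='/so/nedrosni', c='plugi_er') -> created
;; shelfsys listout(p='/') -> [nusloz, so/, tojudrip/]
;; shelfsys rehome(s='/so', d='/veslahi') -> ok
;; measurebox express(v='11/9', u_from='kB', u_to='s') -> ToolError: incompatible units
;; shelfsys listout(p='/') -> [nusloz, tojudrip/, veslahi/]


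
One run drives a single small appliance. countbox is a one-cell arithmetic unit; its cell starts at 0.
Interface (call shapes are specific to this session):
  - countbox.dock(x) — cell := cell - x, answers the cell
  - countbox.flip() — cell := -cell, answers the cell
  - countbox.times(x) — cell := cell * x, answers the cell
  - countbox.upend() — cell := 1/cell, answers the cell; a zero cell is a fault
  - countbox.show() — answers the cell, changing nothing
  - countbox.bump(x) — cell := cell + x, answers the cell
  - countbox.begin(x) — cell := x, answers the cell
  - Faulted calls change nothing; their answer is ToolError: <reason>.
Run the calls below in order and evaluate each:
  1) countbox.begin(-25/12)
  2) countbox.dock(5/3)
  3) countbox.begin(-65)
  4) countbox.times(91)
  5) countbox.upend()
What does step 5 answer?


Answer: -1/5915

Derivation:
;; 1. countbox.begin(x: -25/12) -> -25/12
;; 2. countbox.dock(x: 5/3) -> -15/4
;; 3. countbox.begin(x: -65) -> -65
;; 4. countbox.times(x: 91) -> -5915
;; 5. countbox.upend() -> -1/5915


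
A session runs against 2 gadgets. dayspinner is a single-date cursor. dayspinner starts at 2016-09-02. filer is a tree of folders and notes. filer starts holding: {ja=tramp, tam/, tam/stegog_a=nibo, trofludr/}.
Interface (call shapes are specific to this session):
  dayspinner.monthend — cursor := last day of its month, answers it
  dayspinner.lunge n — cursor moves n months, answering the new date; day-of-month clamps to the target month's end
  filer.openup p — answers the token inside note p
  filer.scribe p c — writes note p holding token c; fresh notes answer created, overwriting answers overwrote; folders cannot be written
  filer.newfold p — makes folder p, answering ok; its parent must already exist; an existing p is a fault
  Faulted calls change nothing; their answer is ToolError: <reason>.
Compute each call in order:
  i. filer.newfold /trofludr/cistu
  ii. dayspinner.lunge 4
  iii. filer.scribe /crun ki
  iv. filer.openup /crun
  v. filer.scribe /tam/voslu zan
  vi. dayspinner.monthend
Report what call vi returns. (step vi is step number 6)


CALL newfold[p→/trofludr/cistu]
RET  ok
CALL lunge[n→4]
RET  2017-01-02
CALL scribe[p→/crun; c→ki]
RET  created
CALL openup[p→/crun]
RET  ki
CALL scribe[p→/tam/voslu; c→zan]
RET  created
CALL monthend[]
RET  2017-01-31

Answer: 2017-01-31
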